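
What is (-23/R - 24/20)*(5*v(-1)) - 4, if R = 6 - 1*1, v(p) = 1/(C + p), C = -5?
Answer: ⅚ ≈ 0.83333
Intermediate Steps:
v(p) = 1/(-5 + p)
R = 5 (R = 6 - 1 = 5)
(-23/R - 24/20)*(5*v(-1)) - 4 = (-23/5 - 24/20)*(5/(-5 - 1)) - 4 = (-23*⅕ - 24*1/20)*(5/(-6)) - 4 = (-23/5 - 6/5)*(5*(-⅙)) - 4 = -29/5*(-⅚) - 4 = 29/6 - 4 = ⅚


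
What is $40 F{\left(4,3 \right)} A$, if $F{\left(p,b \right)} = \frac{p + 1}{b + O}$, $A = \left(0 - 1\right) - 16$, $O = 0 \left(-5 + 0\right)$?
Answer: $- \frac{3400}{3} \approx -1133.3$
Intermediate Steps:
$O = 0$ ($O = 0 \left(-5\right) = 0$)
$A = -17$ ($A = -1 - 16 = -17$)
$F{\left(p,b \right)} = \frac{1 + p}{b}$ ($F{\left(p,b \right)} = \frac{p + 1}{b + 0} = \frac{1 + p}{b}$)
$40 F{\left(4,3 \right)} A = 40 \frac{1 + 4}{3} \left(-17\right) = 40 \cdot \frac{1}{3} \cdot 5 \left(-17\right) = 40 \cdot \frac{5}{3} \left(-17\right) = \frac{200}{3} \left(-17\right) = - \frac{3400}{3}$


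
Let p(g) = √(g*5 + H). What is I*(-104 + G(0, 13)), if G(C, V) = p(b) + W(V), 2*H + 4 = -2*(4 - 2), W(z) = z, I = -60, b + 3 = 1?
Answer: 5460 - 60*I*√14 ≈ 5460.0 - 224.5*I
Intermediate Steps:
b = -2 (b = -3 + 1 = -2)
H = -4 (H = -2 + (-2*(4 - 2))/2 = -2 + (-2*2)/2 = -2 + (½)*(-4) = -2 - 2 = -4)
p(g) = √(-4 + 5*g) (p(g) = √(g*5 - 4) = √(5*g - 4) = √(-4 + 5*g))
G(C, V) = V + I*√14 (G(C, V) = √(-4 + 5*(-2)) + V = √(-4 - 10) + V = √(-14) + V = I*√14 + V = V + I*√14)
I*(-104 + G(0, 13)) = -60*(-104 + (13 + I*√14)) = -60*(-91 + I*√14) = 5460 - 60*I*√14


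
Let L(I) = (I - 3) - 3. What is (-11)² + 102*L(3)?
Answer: -185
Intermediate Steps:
L(I) = -6 + I (L(I) = (-3 + I) - 3 = -6 + I)
(-11)² + 102*L(3) = (-11)² + 102*(-6 + 3) = 121 + 102*(-3) = 121 - 306 = -185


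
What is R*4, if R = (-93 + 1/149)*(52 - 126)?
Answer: 4101376/149 ≈ 27526.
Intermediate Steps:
R = 1025344/149 (R = (-93 + 1/149)*(-74) = -13856/149*(-74) = 1025344/149 ≈ 6881.5)
R*4 = (1025344/149)*4 = 4101376/149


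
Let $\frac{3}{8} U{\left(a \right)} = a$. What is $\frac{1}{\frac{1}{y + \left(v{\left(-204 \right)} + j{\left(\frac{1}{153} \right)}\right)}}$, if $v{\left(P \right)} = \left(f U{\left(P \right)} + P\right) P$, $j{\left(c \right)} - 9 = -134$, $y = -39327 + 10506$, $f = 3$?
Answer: $345598$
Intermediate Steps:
$U{\left(a \right)} = \frac{8 a}{3}$
$y = -28821$
$j{\left(c \right)} = -125$ ($j{\left(c \right)} = 9 - 134 = -125$)
$v{\left(P \right)} = 9 P^{2}$ ($v{\left(P \right)} = \left(3 \frac{8 P}{3} + P\right) P = \left(8 P + P\right) P = 9 P P = 9 P^{2}$)
$\frac{1}{\frac{1}{y + \left(v{\left(-204 \right)} + j{\left(\frac{1}{153} \right)}\right)}} = \frac{1}{\frac{1}{-28821 - \left(125 - 9 \left(-204\right)^{2}\right)}} = \frac{1}{\frac{1}{-28821 + \left(9 \cdot 41616 - 125\right)}} = \frac{1}{\frac{1}{-28821 + \left(374544 - 125\right)}} = \frac{1}{\frac{1}{-28821 + 374419}} = \frac{1}{\frac{1}{345598}} = 345598$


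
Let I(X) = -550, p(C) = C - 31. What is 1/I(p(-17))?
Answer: -1/550 ≈ -0.0018182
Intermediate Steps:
p(C) = -31 + C
1/I(p(-17)) = 1/(-550) = -1/550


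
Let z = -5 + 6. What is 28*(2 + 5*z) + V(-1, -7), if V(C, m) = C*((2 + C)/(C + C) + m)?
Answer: 407/2 ≈ 203.50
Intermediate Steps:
V(C, m) = C*(m + (2 + C)/(2*C)) (V(C, m) = C*((2 + C)/((2*C)) + m) = C*((2 + C)*(1/(2*C)) + m) = C*((2 + C)/(2*C) + m) = C*(m + (2 + C)/(2*C)))
z = 1
28*(2 + 5*z) + V(-1, -7) = 28*(2 + 5*1) + (1 + (½)*(-1) - 1*(-7)) = 28*(2 + 5) + (1 - ½ + 7) = 28*7 + 15/2 = 196 + 15/2 = 407/2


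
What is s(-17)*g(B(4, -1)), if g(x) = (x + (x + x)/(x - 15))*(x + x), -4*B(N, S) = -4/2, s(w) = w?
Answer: -425/58 ≈ -7.3276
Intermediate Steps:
B(N, S) = 1/2 (B(N, S) = -(-1)/2 = -1/4*(-2) = 1/2)
g(x) = 2*x*(x + 2*x/(-15 + x)) (g(x) = (x + (2*x)/(-15 + x))*(2*x) = (x + 2*x/(-15 + x))*(2*x) = 2*x*(x + 2*x/(-15 + x)))
s(-17)*g(B(4, -1)) = -34*(1/2)**2*(-13 + 1/2)/(-15 + 1/2) = -34*(-25)/(4*(-29/2)*2) = -34*(-2)*(-25)/(4*29*2) = -17*25/58 = -425/58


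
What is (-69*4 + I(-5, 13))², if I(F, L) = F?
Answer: 78961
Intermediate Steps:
(-69*4 + I(-5, 13))² = (-69*4 - 5)² = (-276 - 5)² = (-281)² = 78961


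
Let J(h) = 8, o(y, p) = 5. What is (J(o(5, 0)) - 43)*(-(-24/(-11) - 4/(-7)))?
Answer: 1060/11 ≈ 96.364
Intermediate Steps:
(J(o(5, 0)) - 43)*(-(-24/(-11) - 4/(-7))) = (8 - 43)*(-(-24/(-11) - 4/(-7))) = -(-35)*(-24*(-1/11) - 4*(-⅐)) = -(-35)*(24/11 + 4/7) = -(-35)*212/77 = -35*(-212/77) = 1060/11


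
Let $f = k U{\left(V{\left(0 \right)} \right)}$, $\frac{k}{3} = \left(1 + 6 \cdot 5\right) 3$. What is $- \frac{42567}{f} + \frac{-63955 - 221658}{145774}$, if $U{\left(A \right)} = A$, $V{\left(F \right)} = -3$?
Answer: $\frac{1988701259}{40670946} \approx 48.897$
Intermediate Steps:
$k = 279$ ($k = 3 \left(1 + 6 \cdot 5\right) 3 = 3 \left(1 + 30\right) 3 = 3 \cdot 31 \cdot 3 = 3 \cdot 93 = 279$)
$f = -837$ ($f = 279 \left(-3\right) = -837$)
$- \frac{42567}{f} + \frac{-63955 - 221658}{145774} = - \frac{42567}{-837} + \frac{-63955 - 221658}{145774} = \left(-42567\right) \left(- \frac{1}{837}\right) - \frac{285613}{145774} = \frac{14189}{279} - \frac{285613}{145774} = \frac{1988701259}{40670946}$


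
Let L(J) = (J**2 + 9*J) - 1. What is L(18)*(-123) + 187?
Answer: -59468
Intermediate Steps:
L(J) = -1 + J**2 + 9*J
L(18)*(-123) + 187 = (-1 + 18**2 + 9*18)*(-123) + 187 = (-1 + 324 + 162)*(-123) + 187 = 485*(-123) + 187 = -59655 + 187 = -59468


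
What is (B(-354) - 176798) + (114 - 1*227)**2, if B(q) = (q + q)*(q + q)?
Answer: 337235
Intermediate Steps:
B(q) = 4*q**2 (B(q) = (2*q)*(2*q) = 4*q**2)
(B(-354) - 176798) + (114 - 1*227)**2 = (4*(-354)**2 - 176798) + (114 - 1*227)**2 = (4*125316 - 176798) + (114 - 227)**2 = (501264 - 176798) + (-113)**2 = 324466 + 12769 = 337235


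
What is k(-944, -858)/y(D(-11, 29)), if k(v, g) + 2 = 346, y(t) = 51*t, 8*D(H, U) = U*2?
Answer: 1376/1479 ≈ 0.93036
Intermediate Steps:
D(H, U) = U/4 (D(H, U) = (U*2)/8 = (2*U)/8 = U/4)
k(v, g) = 344 (k(v, g) = -2 + 346 = 344)
k(-944, -858)/y(D(-11, 29)) = 344/((51*((1/4)*29))) = 344/((51*(29/4))) = 344/(1479/4) = 344*(4/1479) = 1376/1479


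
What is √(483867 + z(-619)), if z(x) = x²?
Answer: 2*√216757 ≈ 931.14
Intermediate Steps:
√(483867 + z(-619)) = √(483867 + (-619)²) = √(483867 + 383161) = √867028 = 2*√216757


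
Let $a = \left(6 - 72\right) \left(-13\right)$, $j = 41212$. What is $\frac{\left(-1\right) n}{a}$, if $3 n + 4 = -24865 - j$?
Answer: $\frac{22027}{858} \approx 25.672$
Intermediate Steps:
$n = -22027$ ($n = - \frac{4}{3} + \frac{-24865 - 41212}{3} = - \frac{4}{3} + \frac{1}{3} \left(-66077\right) = - \frac{4}{3} - \frac{66077}{3} = -22027$)
$a = 858$ ($a = \left(6 - 72\right) \left(-13\right) = \left(-66\right) \left(-13\right) = 858$)
$\frac{\left(-1\right) n}{a} = \frac{\left(-1\right) \left(-22027\right)}{858} = 22027 \cdot \frac{1}{858} = \frac{22027}{858}$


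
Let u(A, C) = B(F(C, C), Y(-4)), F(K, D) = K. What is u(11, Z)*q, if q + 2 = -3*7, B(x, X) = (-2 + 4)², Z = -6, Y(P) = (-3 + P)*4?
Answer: -92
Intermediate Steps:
Y(P) = -12 + 4*P
B(x, X) = 4 (B(x, X) = 2² = 4)
u(A, C) = 4
q = -23 (q = -2 - 3*7 = -2 - 21 = -23)
u(11, Z)*q = 4*(-23) = -92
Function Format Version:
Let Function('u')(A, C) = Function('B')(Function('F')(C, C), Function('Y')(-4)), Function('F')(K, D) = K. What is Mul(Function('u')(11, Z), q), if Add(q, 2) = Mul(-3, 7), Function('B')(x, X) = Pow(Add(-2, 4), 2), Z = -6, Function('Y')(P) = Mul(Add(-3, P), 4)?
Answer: -92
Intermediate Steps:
Function('Y')(P) = Add(-12, Mul(4, P))
Function('B')(x, X) = 4 (Function('B')(x, X) = Pow(2, 2) = 4)
Function('u')(A, C) = 4
q = -23 (q = Add(-2, Mul(-3, 7)) = Add(-2, -21) = -23)
Mul(Function('u')(11, Z), q) = Mul(4, -23) = -92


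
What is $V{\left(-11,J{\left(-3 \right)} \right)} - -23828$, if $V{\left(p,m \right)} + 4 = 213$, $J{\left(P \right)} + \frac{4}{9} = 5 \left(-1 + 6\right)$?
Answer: $24037$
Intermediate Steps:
$J{\left(P \right)} = \frac{221}{9}$ ($J{\left(P \right)} = - \frac{4}{9} + 5 \left(-1 + 6\right) = - \frac{4}{9} + 5 \cdot 5 = - \frac{4}{9} + 25 = \frac{221}{9}$)
$V{\left(p,m \right)} = 209$ ($V{\left(p,m \right)} = -4 + 213 = 209$)
$V{\left(-11,J{\left(-3 \right)} \right)} - -23828 = 209 - -23828 = 209 + 23828 = 24037$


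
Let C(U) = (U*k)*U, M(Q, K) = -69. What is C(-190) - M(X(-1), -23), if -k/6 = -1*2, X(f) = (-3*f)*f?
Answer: 433269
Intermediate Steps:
X(f) = -3*f**2
k = 12 (k = -(-6)*2 = -6*(-2) = 12)
C(U) = 12*U**2 (C(U) = (U*12)*U = (12*U)*U = 12*U**2)
C(-190) - M(X(-1), -23) = 12*(-190)**2 - 1*(-69) = 12*36100 + 69 = 433200 + 69 = 433269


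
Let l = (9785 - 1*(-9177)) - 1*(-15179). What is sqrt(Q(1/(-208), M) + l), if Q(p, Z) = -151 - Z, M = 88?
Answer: sqrt(33902) ≈ 184.13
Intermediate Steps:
l = 34141 (l = (9785 + 9177) + 15179 = 18962 + 15179 = 34141)
sqrt(Q(1/(-208), M) + l) = sqrt((-151 - 1*88) + 34141) = sqrt((-151 - 88) + 34141) = sqrt(-239 + 34141) = sqrt(33902)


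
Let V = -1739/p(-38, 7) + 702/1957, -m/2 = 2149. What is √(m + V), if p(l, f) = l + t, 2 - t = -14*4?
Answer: I*√1679232255855/19570 ≈ 66.216*I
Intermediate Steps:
t = 58 (t = 2 - (-14)*4 = 2 - 1*(-56) = 2 + 56 = 58)
p(l, f) = 58 + l (p(l, f) = l + 58 = 58 + l)
m = -4298 (m = -2*2149 = -4298)
V = -3389183/39140 (V = -1739/(58 - 38) + 702/1957 = -1739/20 + 702*(1/1957) = -1739*1/20 + 702/1957 = -1739/20 + 702/1957 = -3389183/39140 ≈ -86.591)
√(m + V) = √(-4298 - 3389183/39140) = √(-171612903/39140) = I*√1679232255855/19570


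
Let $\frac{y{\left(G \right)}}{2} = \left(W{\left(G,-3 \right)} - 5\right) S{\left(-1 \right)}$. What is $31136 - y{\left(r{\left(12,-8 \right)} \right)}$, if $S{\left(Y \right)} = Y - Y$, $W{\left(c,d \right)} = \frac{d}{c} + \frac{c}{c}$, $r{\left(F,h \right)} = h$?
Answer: $31136$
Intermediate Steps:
$W{\left(c,d \right)} = 1 + \frac{d}{c}$ ($W{\left(c,d \right)} = \frac{d}{c} + 1 = 1 + \frac{d}{c}$)
$S{\left(Y \right)} = 0$
$y{\left(G \right)} = 0$ ($y{\left(G \right)} = 2 \left(\frac{G - 3}{G} - 5\right) 0 = 2 \left(\frac{-3 + G}{G} - 5\right) 0 = 2 \left(-5 + \frac{-3 + G}{G}\right) 0 = 2 \cdot 0 = 0$)
$31136 - y{\left(r{\left(12,-8 \right)} \right)} = 31136 - 0 = 31136 + 0 = 31136$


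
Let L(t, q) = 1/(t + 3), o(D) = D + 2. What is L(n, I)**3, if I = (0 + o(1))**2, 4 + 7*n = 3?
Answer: 343/8000 ≈ 0.042875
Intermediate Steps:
o(D) = 2 + D
n = -1/7 (n = -4/7 + (1/7)*3 = -4/7 + 3/7 = -1/7 ≈ -0.14286)
I = 9 (I = (0 + (2 + 1))**2 = (0 + 3)**2 = 3**2 = 9)
L(t, q) = 1/(3 + t)
L(n, I)**3 = (1/(3 - 1/7))**3 = (1/(20/7))**3 = (7/20)**3 = 343/8000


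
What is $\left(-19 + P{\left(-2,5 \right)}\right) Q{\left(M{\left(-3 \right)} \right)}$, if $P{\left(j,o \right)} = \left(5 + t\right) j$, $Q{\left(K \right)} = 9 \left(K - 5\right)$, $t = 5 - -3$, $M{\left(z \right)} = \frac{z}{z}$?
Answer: $1620$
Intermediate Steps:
$M{\left(z \right)} = 1$
$t = 8$ ($t = 5 + 3 = 8$)
$Q{\left(K \right)} = -45 + 9 K$ ($Q{\left(K \right)} = 9 \left(-5 + K\right) = -45 + 9 K$)
$P{\left(j,o \right)} = 13 j$ ($P{\left(j,o \right)} = \left(5 + 8\right) j = 13 j$)
$\left(-19 + P{\left(-2,5 \right)}\right) Q{\left(M{\left(-3 \right)} \right)} = \left(-19 + 13 \left(-2\right)\right) \left(-45 + 9 \cdot 1\right) = \left(-19 - 26\right) \left(-45 + 9\right) = \left(-45\right) \left(-36\right) = 1620$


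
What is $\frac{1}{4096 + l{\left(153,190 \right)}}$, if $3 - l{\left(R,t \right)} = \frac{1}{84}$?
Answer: $\frac{84}{344315} \approx 0.00024396$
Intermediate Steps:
$l{\left(R,t \right)} = \frac{251}{84}$ ($l{\left(R,t \right)} = 3 - \frac{1}{84} = \frac{251}{84}$)
$\frac{1}{4096 + l{\left(153,190 \right)}} = \frac{1}{4096 + \frac{251}{84}} = \frac{1}{\frac{344315}{84}} = \frac{84}{344315}$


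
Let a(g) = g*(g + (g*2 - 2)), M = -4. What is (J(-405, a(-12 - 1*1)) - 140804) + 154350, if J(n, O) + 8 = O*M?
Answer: 11406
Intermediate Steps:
a(g) = g*(-2 + 3*g) (a(g) = g*(g + (2*g - 2)) = g*(g + (-2 + 2*g)) = g*(-2 + 3*g))
J(n, O) = -8 - 4*O (J(n, O) = -8 + O*(-4) = -8 - 4*O)
(J(-405, a(-12 - 1*1)) - 140804) + 154350 = ((-8 - 4*(-12 - 1*1)*(-2 + 3*(-12 - 1*1))) - 140804) + 154350 = ((-8 - 4*(-12 - 1)*(-2 + 3*(-12 - 1))) - 140804) + 154350 = ((-8 - (-52)*(-2 + 3*(-13))) - 140804) + 154350 = ((-8 - (-52)*(-2 - 39)) - 140804) + 154350 = ((-8 - (-52)*(-41)) - 140804) + 154350 = ((-8 - 4*533) - 140804) + 154350 = ((-8 - 2132) - 140804) + 154350 = (-2140 - 140804) + 154350 = -142944 + 154350 = 11406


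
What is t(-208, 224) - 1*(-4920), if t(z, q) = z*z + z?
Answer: 47976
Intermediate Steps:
t(z, q) = z + z² (t(z, q) = z² + z = z + z²)
t(-208, 224) - 1*(-4920) = -208*(1 - 208) - 1*(-4920) = -208*(-207) + 4920 = 43056 + 4920 = 47976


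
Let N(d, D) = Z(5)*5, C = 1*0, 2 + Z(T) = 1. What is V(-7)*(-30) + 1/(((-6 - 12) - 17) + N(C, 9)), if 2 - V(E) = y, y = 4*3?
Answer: 11999/40 ≈ 299.98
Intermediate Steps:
Z(T) = -1 (Z(T) = -2 + 1 = -1)
y = 12
V(E) = -10 (V(E) = 2 - 1*12 = 2 - 12 = -10)
C = 0
N(d, D) = -5 (N(d, D) = -1*5 = -5)
V(-7)*(-30) + 1/(((-6 - 12) - 17) + N(C, 9)) = -10*(-30) + 1/(((-6 - 12) - 17) - 5) = 300 + 1/((-18 - 17) - 5) = 300 + 1/(-35 - 5) = 300 + 1/(-40) = 300 - 1/40 = 11999/40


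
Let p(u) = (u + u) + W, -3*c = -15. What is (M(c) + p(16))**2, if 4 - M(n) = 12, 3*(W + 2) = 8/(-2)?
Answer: 3844/9 ≈ 427.11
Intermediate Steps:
c = 5 (c = -1/3*(-15) = 5)
W = -10/3 (W = -2 + (8/(-2))/3 = -2 + (8*(-1/2))/3 = -2 + (1/3)*(-4) = -2 - 4/3 = -10/3 ≈ -3.3333)
p(u) = -10/3 + 2*u (p(u) = (u + u) - 10/3 = 2*u - 10/3 = -10/3 + 2*u)
M(n) = -8 (M(n) = 4 - 1*12 = 4 - 12 = -8)
(M(c) + p(16))**2 = (-8 + (-10/3 + 2*16))**2 = (-8 + (-10/3 + 32))**2 = (-8 + 86/3)**2 = (62/3)**2 = 3844/9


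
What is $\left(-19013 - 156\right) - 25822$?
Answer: $-44991$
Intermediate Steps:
$\left(-19013 - 156\right) - 25822 = -19169 - 25822 = -44991$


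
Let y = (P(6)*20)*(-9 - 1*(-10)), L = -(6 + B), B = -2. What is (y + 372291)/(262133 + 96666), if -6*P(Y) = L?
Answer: 159559/153771 ≈ 1.0376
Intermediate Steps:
L = -4 (L = -(6 - 2) = -1*4 = -4)
P(Y) = ⅔ (P(Y) = -⅙*(-4) = ⅔)
y = 40/3 (y = ((⅔)*20)*(-9 - 1*(-10)) = 40*(-9 + 10)/3 = (40/3)*1 = 40/3 ≈ 13.333)
(y + 372291)/(262133 + 96666) = (40/3 + 372291)/(262133 + 96666) = (1116913/3)/358799 = (1116913/3)*(1/358799) = 159559/153771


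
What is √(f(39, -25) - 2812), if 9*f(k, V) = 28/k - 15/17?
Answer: I*√11124684519/1989 ≈ 53.028*I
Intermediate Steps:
f(k, V) = -5/51 + 28/(9*k) (f(k, V) = (28/k - 15/17)/9 = (-15/17 + 28/k)/9 = -5/51 + 28/(9*k))
√(f(39, -25) - 2812) = √((1/153)*(476 - 15*39)/39 - 2812) = √((1/153)*(1/39)*(476 - 585) - 2812) = √((1/153)*(1/39)*(-109) - 2812) = √(-109/5967 - 2812) = √(-16779313/5967) = I*√11124684519/1989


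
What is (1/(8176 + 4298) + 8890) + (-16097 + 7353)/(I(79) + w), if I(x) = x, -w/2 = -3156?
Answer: 9202773935/1035342 ≈ 8888.6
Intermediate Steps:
w = 6312 (w = -2*(-3156) = 6312)
(1/(8176 + 4298) + 8890) + (-16097 + 7353)/(I(79) + w) = (1/(8176 + 4298) + 8890) + (-16097 + 7353)/(79 + 6312) = (1/12474 + 8890) - 8744/6391 = (1/12474 + 8890) - 8744*1/6391 = 110893861/12474 - 8744/6391 = 9202773935/1035342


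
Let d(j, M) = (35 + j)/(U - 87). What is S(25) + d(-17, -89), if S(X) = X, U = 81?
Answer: 22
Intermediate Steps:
d(j, M) = -35/6 - j/6 (d(j, M) = (35 + j)/(81 - 87) = (35 + j)/(-6) = (35 + j)*(-1/6) = -35/6 - j/6)
S(25) + d(-17, -89) = 25 + (-35/6 - 1/6*(-17)) = 25 + (-35/6 + 17/6) = 25 - 3 = 22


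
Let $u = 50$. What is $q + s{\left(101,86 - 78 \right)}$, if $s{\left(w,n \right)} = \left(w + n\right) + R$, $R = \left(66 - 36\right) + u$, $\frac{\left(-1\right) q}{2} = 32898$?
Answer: $-65607$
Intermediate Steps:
$q = -65796$ ($q = \left(-2\right) 32898 = -65796$)
$R = 80$ ($R = \left(66 - 36\right) + 50 = 30 + 50 = 80$)
$s{\left(w,n \right)} = 80 + n + w$ ($s{\left(w,n \right)} = \left(w + n\right) + 80 = \left(n + w\right) + 80 = 80 + n + w$)
$q + s{\left(101,86 - 78 \right)} = -65796 + \left(80 + \left(86 - 78\right) + 101\right) = -65796 + \left(80 + 8 + 101\right) = -65796 + 189 = -65607$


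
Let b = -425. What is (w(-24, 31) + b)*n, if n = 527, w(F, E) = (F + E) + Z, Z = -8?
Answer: -224502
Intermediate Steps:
w(F, E) = -8 + E + F (w(F, E) = (F + E) - 8 = (E + F) - 8 = -8 + E + F)
(w(-24, 31) + b)*n = ((-8 + 31 - 24) - 425)*527 = (-1 - 425)*527 = -426*527 = -224502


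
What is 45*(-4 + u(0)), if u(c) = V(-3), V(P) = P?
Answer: -315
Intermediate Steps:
u(c) = -3
45*(-4 + u(0)) = 45*(-4 - 3) = 45*(-7) = -315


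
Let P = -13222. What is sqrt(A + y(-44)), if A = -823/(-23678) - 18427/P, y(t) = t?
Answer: I*sqrt(260785910165636867)/78267629 ≈ 6.5247*I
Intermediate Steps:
A = 111799053/78267629 (A = -823/(-23678) - 18427/(-13222) = -823*(-1/23678) - 18427*(-1/13222) = 823/23678 + 18427/13222 = 111799053/78267629 ≈ 1.4284)
sqrt(A + y(-44)) = sqrt(111799053/78267629 - 44) = sqrt(-3331976623/78267629) = I*sqrt(260785910165636867)/78267629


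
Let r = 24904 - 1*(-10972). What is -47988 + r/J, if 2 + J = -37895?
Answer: -1818637112/37897 ≈ -47989.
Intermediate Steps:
J = -37897 (J = -2 - 37895 = -37897)
r = 35876 (r = 24904 + 10972 = 35876)
-47988 + r/J = -47988 + 35876/(-37897) = -47988 + 35876*(-1/37897) = -47988 - 35876/37897 = -1818637112/37897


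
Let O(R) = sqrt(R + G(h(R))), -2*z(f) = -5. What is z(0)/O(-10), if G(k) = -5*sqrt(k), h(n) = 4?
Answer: -I*sqrt(5)/4 ≈ -0.55902*I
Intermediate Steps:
z(f) = 5/2 (z(f) = -1/2*(-5) = 5/2)
O(R) = sqrt(-10 + R) (O(R) = sqrt(R - 5*sqrt(4)) = sqrt(R - 5*2) = sqrt(R - 10) = sqrt(-10 + R))
z(0)/O(-10) = 5/(2*(sqrt(-10 - 10))) = 5/(2*(sqrt(-20))) = 5/(2*((2*I*sqrt(5)))) = 5*(-I*sqrt(5)/10)/2 = -I*sqrt(5)/4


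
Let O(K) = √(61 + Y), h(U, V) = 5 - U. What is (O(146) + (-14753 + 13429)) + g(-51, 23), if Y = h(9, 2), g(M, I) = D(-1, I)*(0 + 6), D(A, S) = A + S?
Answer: -1192 + √57 ≈ -1184.4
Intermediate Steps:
g(M, I) = -6 + 6*I (g(M, I) = (-1 + I)*(0 + 6) = (-1 + I)*6 = -6 + 6*I)
Y = -4 (Y = 5 - 1*9 = 5 - 9 = -4)
O(K) = √57 (O(K) = √(61 - 4) = √57)
(O(146) + (-14753 + 13429)) + g(-51, 23) = (√57 + (-14753 + 13429)) + (-6 + 6*23) = (√57 - 1324) + (-6 + 138) = (-1324 + √57) + 132 = -1192 + √57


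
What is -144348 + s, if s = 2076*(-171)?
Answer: -499344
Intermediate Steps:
s = -354996
-144348 + s = -144348 - 354996 = -499344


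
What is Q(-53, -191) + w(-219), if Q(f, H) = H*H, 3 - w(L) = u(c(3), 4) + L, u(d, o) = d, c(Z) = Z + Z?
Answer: 36697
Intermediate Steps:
c(Z) = 2*Z
w(L) = -3 - L (w(L) = 3 - (2*3 + L) = 3 - (6 + L) = 3 + (-6 - L) = -3 - L)
Q(f, H) = H**2
Q(-53, -191) + w(-219) = (-191)**2 + (-3 - 1*(-219)) = 36481 + (-3 + 219) = 36481 + 216 = 36697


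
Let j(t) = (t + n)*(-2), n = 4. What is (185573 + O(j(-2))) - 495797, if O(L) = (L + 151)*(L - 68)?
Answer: -320808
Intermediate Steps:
j(t) = -8 - 2*t (j(t) = (t + 4)*(-2) = (4 + t)*(-2) = -8 - 2*t)
O(L) = (-68 + L)*(151 + L) (O(L) = (151 + L)*(-68 + L) = (-68 + L)*(151 + L))
(185573 + O(j(-2))) - 495797 = (185573 + (-10268 + (-8 - 2*(-2))² + 83*(-8 - 2*(-2)))) - 495797 = (185573 + (-10268 + (-8 + 4)² + 83*(-8 + 4))) - 495797 = (185573 + (-10268 + (-4)² + 83*(-4))) - 495797 = (185573 + (-10268 + 16 - 332)) - 495797 = (185573 - 10584) - 495797 = 174989 - 495797 = -320808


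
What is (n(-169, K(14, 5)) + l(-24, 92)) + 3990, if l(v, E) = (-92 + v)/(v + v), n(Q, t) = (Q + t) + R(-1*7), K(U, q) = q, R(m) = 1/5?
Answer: 229717/60 ≈ 3828.6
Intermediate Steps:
R(m) = ⅕
n(Q, t) = ⅕ + Q + t (n(Q, t) = (Q + t) + ⅕ = ⅕ + Q + t)
l(v, E) = (-92 + v)/(2*v) (l(v, E) = (-92 + v)/((2*v)) = (-92 + v)*(1/(2*v)) = (-92 + v)/(2*v))
(n(-169, K(14, 5)) + l(-24, 92)) + 3990 = ((⅕ - 169 + 5) + (½)*(-92 - 24)/(-24)) + 3990 = (-819/5 + (½)*(-1/24)*(-116)) + 3990 = (-819/5 + 29/12) + 3990 = -9683/60 + 3990 = 229717/60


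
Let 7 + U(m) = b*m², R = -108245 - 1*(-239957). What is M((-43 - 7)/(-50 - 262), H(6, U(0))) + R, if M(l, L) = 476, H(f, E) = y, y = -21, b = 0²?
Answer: 132188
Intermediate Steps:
b = 0
R = 131712 (R = -108245 + 239957 = 131712)
U(m) = -7 (U(m) = -7 + 0*m² = -7 + 0 = -7)
H(f, E) = -21
M((-43 - 7)/(-50 - 262), H(6, U(0))) + R = 476 + 131712 = 132188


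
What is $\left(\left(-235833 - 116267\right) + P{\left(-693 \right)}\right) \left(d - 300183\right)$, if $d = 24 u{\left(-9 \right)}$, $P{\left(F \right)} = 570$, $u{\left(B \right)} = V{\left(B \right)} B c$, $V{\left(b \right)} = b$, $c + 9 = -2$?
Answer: $113040447510$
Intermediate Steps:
$c = -11$ ($c = -9 - 2 = -11$)
$u{\left(B \right)} = - 11 B^{2}$ ($u{\left(B \right)} = B B \left(-11\right) = B^{2} \left(-11\right) = - 11 B^{2}$)
$d = -21384$ ($d = 24 \left(- 11 \left(-9\right)^{2}\right) = 24 \left(\left(-11\right) 81\right) = 24 \left(-891\right) = -21384$)
$\left(\left(-235833 - 116267\right) + P{\left(-693 \right)}\right) \left(d - 300183\right) = \left(\left(-235833 - 116267\right) + 570\right) \left(-21384 - 300183\right) = \left(-352100 + 570\right) \left(-321567\right) = \left(-351530\right) \left(-321567\right) = 113040447510$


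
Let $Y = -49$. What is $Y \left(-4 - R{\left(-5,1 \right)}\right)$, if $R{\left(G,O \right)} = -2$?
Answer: $98$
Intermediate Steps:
$Y \left(-4 - R{\left(-5,1 \right)}\right) = - 49 \left(-4 - -2\right) = - 49 \left(-4 + 2\right) = \left(-49\right) \left(-2\right) = 98$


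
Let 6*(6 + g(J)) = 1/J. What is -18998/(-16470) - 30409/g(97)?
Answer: 145776503939/28748385 ≈ 5070.8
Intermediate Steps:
g(J) = -6 + 1/(6*J)
-18998/(-16470) - 30409/g(97) = -18998/(-16470) - 30409/(-6 + (⅙)/97) = -18998*(-1/16470) - 30409/(-6 + (⅙)*(1/97)) = 9499/8235 - 30409/(-6 + 1/582) = 9499/8235 - 30409/(-3491/582) = 9499/8235 - 30409*(-582/3491) = 9499/8235 + 17698038/3491 = 145776503939/28748385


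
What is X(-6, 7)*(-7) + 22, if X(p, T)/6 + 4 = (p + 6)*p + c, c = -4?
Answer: 358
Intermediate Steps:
X(p, T) = -48 + 6*p*(6 + p) (X(p, T) = -24 + 6*((p + 6)*p - 4) = -24 + 6*((6 + p)*p - 4) = -24 + 6*(p*(6 + p) - 4) = -24 + 6*(-4 + p*(6 + p)) = -24 + (-24 + 6*p*(6 + p)) = -48 + 6*p*(6 + p))
X(-6, 7)*(-7) + 22 = (-48 + 6*(-6)² + 36*(-6))*(-7) + 22 = (-48 + 6*36 - 216)*(-7) + 22 = (-48 + 216 - 216)*(-7) + 22 = -48*(-7) + 22 = 336 + 22 = 358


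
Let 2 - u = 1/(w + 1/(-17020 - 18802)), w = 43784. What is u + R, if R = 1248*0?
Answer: 3136825072/1568430447 ≈ 2.0000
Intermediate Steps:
R = 0
u = 3136825072/1568430447 (u = 2 - 1/(43784 + 1/(-17020 - 18802)) = 2 - 1/(43784 + 1/(-35822)) = 2 - 1/(43784 - 1/35822) = 2 - 1/1568430447/35822 = 2 - 1*35822/1568430447 = 2 - 35822/1568430447 = 3136825072/1568430447 ≈ 2.0000)
u + R = 3136825072/1568430447 + 0 = 3136825072/1568430447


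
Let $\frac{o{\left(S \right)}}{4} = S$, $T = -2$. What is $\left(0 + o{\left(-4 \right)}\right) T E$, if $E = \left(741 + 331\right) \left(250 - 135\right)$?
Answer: $3944960$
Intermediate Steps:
$o{\left(S \right)} = 4 S$
$E = 123280$ ($E = 1072 \cdot 115 = 123280$)
$\left(0 + o{\left(-4 \right)}\right) T E = \left(0 + 4 \left(-4\right)\right) \left(-2\right) 123280 = \left(0 - 16\right) \left(-2\right) 123280 = \left(-16\right) \left(-2\right) 123280 = 32 \cdot 123280 = 3944960$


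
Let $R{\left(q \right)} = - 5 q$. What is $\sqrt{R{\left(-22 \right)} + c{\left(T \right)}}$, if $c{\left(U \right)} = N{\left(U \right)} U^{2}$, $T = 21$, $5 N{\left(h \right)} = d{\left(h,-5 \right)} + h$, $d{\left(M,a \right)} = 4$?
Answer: $\sqrt{2315} \approx 48.114$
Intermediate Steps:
$N{\left(h \right)} = \frac{4}{5} + \frac{h}{5}$ ($N{\left(h \right)} = \frac{4 + h}{5} = \frac{4}{5} + \frac{h}{5}$)
$c{\left(U \right)} = U^{2} \left(\frac{4}{5} + \frac{U}{5}\right)$ ($c{\left(U \right)} = \left(\frac{4}{5} + \frac{U}{5}\right) U^{2} = U^{2} \left(\frac{4}{5} + \frac{U}{5}\right)$)
$\sqrt{R{\left(-22 \right)} + c{\left(T \right)}} = \sqrt{\left(-5\right) \left(-22\right) + \frac{21^{2} \left(4 + 21\right)}{5}} = \sqrt{110 + \frac{1}{5} \cdot 441 \cdot 25} = \sqrt{110 + 2205} = \sqrt{2315}$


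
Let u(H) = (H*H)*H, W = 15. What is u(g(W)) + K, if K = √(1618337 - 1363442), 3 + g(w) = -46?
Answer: -117649 + √254895 ≈ -1.1714e+5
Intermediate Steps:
g(w) = -49 (g(w) = -3 - 46 = -49)
K = √254895 ≈ 504.87
u(H) = H³ (u(H) = H²*H = H³)
u(g(W)) + K = (-49)³ + √254895 = -117649 + √254895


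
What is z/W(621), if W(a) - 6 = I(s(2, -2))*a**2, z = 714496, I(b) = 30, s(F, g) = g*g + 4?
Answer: 178624/2892309 ≈ 0.061758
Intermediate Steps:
s(F, g) = 4 + g**2 (s(F, g) = g**2 + 4 = 4 + g**2)
W(a) = 6 + 30*a**2
z/W(621) = 714496/(6 + 30*621**2) = 714496/(6 + 30*385641) = 714496/(6 + 11569230) = 714496/11569236 = 714496*(1/11569236) = 178624/2892309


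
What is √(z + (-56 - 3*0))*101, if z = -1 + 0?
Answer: 101*I*√57 ≈ 762.53*I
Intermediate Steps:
z = -1
√(z + (-56 - 3*0))*101 = √(-1 + (-56 - 3*0))*101 = √(-1 + (-56 - 1*0))*101 = √(-1 + (-56 + 0))*101 = √(-1 - 56)*101 = √(-57)*101 = (I*√57)*101 = 101*I*√57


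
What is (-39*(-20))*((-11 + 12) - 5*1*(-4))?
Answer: 16380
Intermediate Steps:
(-39*(-20))*((-11 + 12) - 5*1*(-4)) = 780*(1 - 5*(-4)) = 780*(1 + 20) = 780*21 = 16380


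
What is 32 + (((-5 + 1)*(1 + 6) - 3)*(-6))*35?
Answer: 6542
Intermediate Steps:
32 + (((-5 + 1)*(1 + 6) - 3)*(-6))*35 = 32 + ((-4*7 - 3)*(-6))*35 = 32 + ((-28 - 3)*(-6))*35 = 32 - 31*(-6)*35 = 32 + 186*35 = 32 + 6510 = 6542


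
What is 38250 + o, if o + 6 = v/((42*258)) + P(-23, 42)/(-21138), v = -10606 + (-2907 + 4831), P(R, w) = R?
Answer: 121661906207/3181269 ≈ 38243.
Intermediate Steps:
v = -8682 (v = -10606 + 1924 = -8682)
o = -21633043/3181269 (o = -6 + (-8682/(42*258) - 23/(-21138)) = -6 + (-8682/10836 - 23*(-1/21138)) = -6 + (-8682*1/10836 + 23/21138) = -6 + (-1447/1806 + 23/21138) = -6 - 2545429/3181269 = -21633043/3181269 ≈ -6.8001)
38250 + o = 38250 - 21633043/3181269 = 121661906207/3181269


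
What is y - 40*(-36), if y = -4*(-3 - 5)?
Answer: 1472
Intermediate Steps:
y = 32 (y = -4*(-8) = 32)
y - 40*(-36) = 32 - 40*(-36) = 32 + 1440 = 1472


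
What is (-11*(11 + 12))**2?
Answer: 64009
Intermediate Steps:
(-11*(11 + 12))**2 = (-11*23)**2 = (-253)**2 = 64009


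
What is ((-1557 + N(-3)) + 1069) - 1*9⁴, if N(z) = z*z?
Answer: -7040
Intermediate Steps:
N(z) = z²
((-1557 + N(-3)) + 1069) - 1*9⁴ = ((-1557 + (-3)²) + 1069) - 1*9⁴ = ((-1557 + 9) + 1069) - 1*6561 = (-1548 + 1069) - 6561 = -479 - 6561 = -7040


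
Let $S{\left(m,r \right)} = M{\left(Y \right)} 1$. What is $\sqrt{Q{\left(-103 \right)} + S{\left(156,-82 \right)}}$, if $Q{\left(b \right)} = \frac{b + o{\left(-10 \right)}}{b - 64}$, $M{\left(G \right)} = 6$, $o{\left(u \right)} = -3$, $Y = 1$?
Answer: $\frac{2 \sqrt{46259}}{167} \approx 2.5758$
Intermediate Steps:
$Q{\left(b \right)} = \frac{-3 + b}{-64 + b}$ ($Q{\left(b \right)} = \frac{b - 3}{b - 64} = \frac{-3 + b}{-64 + b}$)
$S{\left(m,r \right)} = 6$ ($S{\left(m,r \right)} = 6 \cdot 1 = 6$)
$\sqrt{Q{\left(-103 \right)} + S{\left(156,-82 \right)}} = \sqrt{\frac{-3 - 103}{-64 - 103} + 6} = \sqrt{\frac{1}{-167} \left(-106\right) + 6} = \sqrt{\left(- \frac{1}{167}\right) \left(-106\right) + 6} = \sqrt{\frac{106}{167} + 6} = \sqrt{\frac{1108}{167}} = \frac{2 \sqrt{46259}}{167}$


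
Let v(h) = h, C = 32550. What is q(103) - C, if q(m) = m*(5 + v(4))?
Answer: -31623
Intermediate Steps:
q(m) = 9*m (q(m) = m*(5 + 4) = m*9 = 9*m)
q(103) - C = 9*103 - 1*32550 = 927 - 32550 = -31623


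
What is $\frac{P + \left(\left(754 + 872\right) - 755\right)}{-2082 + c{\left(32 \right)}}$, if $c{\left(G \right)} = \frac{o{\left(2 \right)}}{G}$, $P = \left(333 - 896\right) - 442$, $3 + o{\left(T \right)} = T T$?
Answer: $\frac{4288}{66623} \approx 0.064362$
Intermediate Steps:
$o{\left(T \right)} = -3 + T^{2}$ ($o{\left(T \right)} = -3 + T T = -3 + T^{2}$)
$P = -1005$ ($P = \left(333 - 896\right) - 442 = -563 - 442 = -1005$)
$c{\left(G \right)} = \frac{1}{G}$ ($c{\left(G \right)} = \frac{-3 + 2^{2}}{G} = \frac{-3 + 4}{G} = 1 \frac{1}{G} = \frac{1}{G}$)
$\frac{P + \left(\left(754 + 872\right) - 755\right)}{-2082 + c{\left(32 \right)}} = \frac{-1005 + \left(\left(754 + 872\right) - 755\right)}{-2082 + \frac{1}{32}} = \frac{-1005 + \left(1626 - 755\right)}{-2082 + \frac{1}{32}} = \frac{-1005 + 871}{- \frac{66623}{32}} = \left(-134\right) \left(- \frac{32}{66623}\right) = \frac{4288}{66623}$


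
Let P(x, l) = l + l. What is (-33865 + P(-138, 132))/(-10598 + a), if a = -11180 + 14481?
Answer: 33601/7297 ≈ 4.6048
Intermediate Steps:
a = 3301
P(x, l) = 2*l
(-33865 + P(-138, 132))/(-10598 + a) = (-33865 + 2*132)/(-10598 + 3301) = (-33865 + 264)/(-7297) = -33601*(-1/7297) = 33601/7297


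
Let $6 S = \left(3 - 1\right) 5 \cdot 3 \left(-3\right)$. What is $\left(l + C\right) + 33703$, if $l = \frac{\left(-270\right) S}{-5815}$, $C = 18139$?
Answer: $\frac{60291436}{1163} \approx 51841.0$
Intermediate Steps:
$S = -15$ ($S = \frac{\left(3 - 1\right) 5 \cdot 3 \left(-3\right)}{6} = \frac{2 \cdot 5 \cdot 3 \left(-3\right)}{6} = \frac{10 \cdot 3 \left(-3\right)}{6} = \frac{30 \left(-3\right)}{6} = \frac{1}{6} \left(-90\right) = -15$)
$l = - \frac{810}{1163}$ ($l = \frac{\left(-270\right) \left(-15\right)}{-5815} = 4050 \left(- \frac{1}{5815}\right) = - \frac{810}{1163} \approx -0.69648$)
$\left(l + C\right) + 33703 = \left(- \frac{810}{1163} + 18139\right) + 33703 = \frac{21094847}{1163} + 33703 = \frac{60291436}{1163}$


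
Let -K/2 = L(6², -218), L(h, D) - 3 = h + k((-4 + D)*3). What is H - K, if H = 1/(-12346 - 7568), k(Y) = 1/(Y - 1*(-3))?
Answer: 114421345/1466998 ≈ 77.997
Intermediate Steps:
k(Y) = 1/(3 + Y) (k(Y) = 1/(Y + 3) = 1/(3 + Y))
H = -1/19914 (H = 1/(-19914) = -1/19914 ≈ -5.0216e-5)
L(h, D) = 3 + h + 1/(-9 + 3*D) (L(h, D) = 3 + (h + 1/(3 + (-4 + D)*3)) = 3 + (h + 1/(3 + (-12 + 3*D))) = 3 + (h + 1/(-9 + 3*D)) = 3 + h + 1/(-9 + 3*D))
K = -51712/663 (K = -2*(⅓ + (-3 - 218)*(3 + 6²))/(-3 - 218) = -2*(⅓ - 221*(3 + 36))/(-221) = -(-2)*(⅓ - 221*39)/221 = -(-2)*(⅓ - 8619)/221 = -(-2)*(-25856)/(221*3) = -2*25856/663 = -51712/663 ≈ -77.997)
H - K = -1/19914 - 1*(-51712/663) = -1/19914 + 51712/663 = 114421345/1466998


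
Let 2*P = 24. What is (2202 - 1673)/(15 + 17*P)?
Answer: 529/219 ≈ 2.4155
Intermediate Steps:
P = 12 (P = (½)*24 = 12)
(2202 - 1673)/(15 + 17*P) = (2202 - 1673)/(15 + 17*12) = 529/(15 + 204) = 529/219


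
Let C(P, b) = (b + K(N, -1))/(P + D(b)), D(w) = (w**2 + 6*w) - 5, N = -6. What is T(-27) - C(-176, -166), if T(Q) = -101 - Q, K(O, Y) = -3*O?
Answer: -1951898/26379 ≈ -73.994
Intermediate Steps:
D(w) = -5 + w**2 + 6*w
C(P, b) = (18 + b)/(-5 + P + b**2 + 6*b) (C(P, b) = (b - 3*(-6))/(P + (-5 + b**2 + 6*b)) = (b + 18)/(-5 + P + b**2 + 6*b) = (18 + b)/(-5 + P + b**2 + 6*b))
T(-27) - C(-176, -166) = (-101 - 1*(-27)) - (18 - 166)/(-5 - 176 + (-166)**2 + 6*(-166)) = (-101 + 27) - (-148)/(-5 - 176 + 27556 - 996) = -74 - (-148)/26379 = -74 - 1*(-148/26379) = -74 + 148/26379 = -1951898/26379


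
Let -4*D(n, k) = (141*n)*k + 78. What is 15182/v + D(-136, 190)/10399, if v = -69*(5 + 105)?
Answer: 6755401777/78928410 ≈ 85.589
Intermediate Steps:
D(n, k) = -39/2 - 141*k*n/4 (D(n, k) = -((141*n)*k + 78)/4 = -(141*k*n + 78)/4 = -(78 + 141*k*n)/4 = -39/2 - 141*k*n/4)
v = -7590 (v = -69*110 = -7590)
15182/v + D(-136, 190)/10399 = 15182/(-7590) + (-39/2 - 141/4*190*(-136))/10399 = 15182*(-1/7590) + (-39/2 + 910860)*(1/10399) = -7591/3795 + (1821681/2)*(1/10399) = -7591/3795 + 1821681/20798 = 6755401777/78928410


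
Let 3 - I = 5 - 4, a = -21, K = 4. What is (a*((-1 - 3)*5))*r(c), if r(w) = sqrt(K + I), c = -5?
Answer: 420*sqrt(6) ≈ 1028.8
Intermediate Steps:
I = 2 (I = 3 - (5 - 4) = 3 - 1*1 = 3 - 1 = 2)
r(w) = sqrt(6) (r(w) = sqrt(4 + 2) = sqrt(6))
(a*((-1 - 3)*5))*r(c) = (-21*(-1 - 3)*5)*sqrt(6) = (-(-84)*5)*sqrt(6) = (-21*(-20))*sqrt(6) = 420*sqrt(6)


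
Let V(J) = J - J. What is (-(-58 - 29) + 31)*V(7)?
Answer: 0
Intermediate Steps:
V(J) = 0
(-(-58 - 29) + 31)*V(7) = (-(-58 - 29) + 31)*0 = (-1*(-87) + 31)*0 = (87 + 31)*0 = 118*0 = 0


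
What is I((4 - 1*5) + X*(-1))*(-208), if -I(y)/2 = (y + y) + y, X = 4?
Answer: -6240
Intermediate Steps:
I(y) = -6*y (I(y) = -2*((y + y) + y) = -2*(2*y + y) = -6*y)
I((4 - 1*5) + X*(-1))*(-208) = -6*((4 - 1*5) + 4*(-1))*(-208) = -6*((4 - 5) - 4)*(-208) = -6*(-1 - 4)*(-208) = -6*(-5)*(-208) = 30*(-208) = -6240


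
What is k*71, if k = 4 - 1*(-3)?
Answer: 497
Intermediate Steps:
k = 7 (k = 4 + 3 = 7)
k*71 = 7*71 = 497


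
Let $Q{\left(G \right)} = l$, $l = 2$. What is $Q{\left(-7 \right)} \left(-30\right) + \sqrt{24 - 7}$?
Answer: $-60 + \sqrt{17} \approx -55.877$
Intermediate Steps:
$Q{\left(G \right)} = 2$
$Q{\left(-7 \right)} \left(-30\right) + \sqrt{24 - 7} = 2 \left(-30\right) + \sqrt{24 - 7} = -60 + \sqrt{17}$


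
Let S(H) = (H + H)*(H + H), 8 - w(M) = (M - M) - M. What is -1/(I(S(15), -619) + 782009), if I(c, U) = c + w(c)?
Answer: -1/783817 ≈ -1.2758e-6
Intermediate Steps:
w(M) = 8 + M (w(M) = 8 - ((M - M) - M) = 8 - (0 - M) = 8 - (-1)*M = 8 + M)
S(H) = 4*H**2 (S(H) = (2*H)*(2*H) = 4*H**2)
I(c, U) = 8 + 2*c (I(c, U) = c + (8 + c) = 8 + 2*c)
-1/(I(S(15), -619) + 782009) = -1/((8 + 2*(4*15**2)) + 782009) = -1/((8 + 2*(4*225)) + 782009) = -1/((8 + 2*900) + 782009) = -1/((8 + 1800) + 782009) = -1/(1808 + 782009) = -1/783817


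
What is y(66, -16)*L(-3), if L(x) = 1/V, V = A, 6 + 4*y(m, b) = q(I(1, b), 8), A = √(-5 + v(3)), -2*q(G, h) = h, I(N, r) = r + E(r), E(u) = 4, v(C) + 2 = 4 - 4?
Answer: 5*I*√7/14 ≈ 0.94491*I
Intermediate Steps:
v(C) = -2 (v(C) = -2 + (4 - 4) = -2 + 0 = -2)
I(N, r) = 4 + r (I(N, r) = r + 4 = 4 + r)
q(G, h) = -h/2
A = I*√7 (A = √(-5 - 2) = √(-7) = I*√7 ≈ 2.6458*I)
y(m, b) = -5/2 (y(m, b) = -3/2 + (-½*8)/4 = -3/2 + (¼)*(-4) = -3/2 - 1 = -5/2)
V = I*√7 ≈ 2.6458*I
L(x) = -I*√7/7 (L(x) = 1/(I*√7) = -I*√7/7)
y(66, -16)*L(-3) = -(-5)*I*√7/14 = 5*I*√7/14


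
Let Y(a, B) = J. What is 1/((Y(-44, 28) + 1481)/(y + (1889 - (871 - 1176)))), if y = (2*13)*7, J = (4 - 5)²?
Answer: 396/247 ≈ 1.6032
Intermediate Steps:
J = 1 (J = (-1)² = 1)
Y(a, B) = 1
y = 182 (y = 26*7 = 182)
1/((Y(-44, 28) + 1481)/(y + (1889 - (871 - 1176)))) = 1/((1 + 1481)/(182 + (1889 - (871 - 1176)))) = 1/(1482/(182 + (1889 - 1*(-305)))) = 1/(1482/(182 + (1889 + 305))) = 1/(1482/(182 + 2194)) = 1/(1482/2376) = 1/(1482*(1/2376)) = 1/(247/396) = 396/247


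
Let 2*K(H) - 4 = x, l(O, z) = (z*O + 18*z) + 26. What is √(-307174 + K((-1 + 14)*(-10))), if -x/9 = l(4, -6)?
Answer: I*√306695 ≈ 553.8*I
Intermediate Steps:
l(O, z) = 26 + 18*z + O*z (l(O, z) = (O*z + 18*z) + 26 = (18*z + O*z) + 26 = 26 + 18*z + O*z)
x = 954 (x = -9*(26 + 18*(-6) + 4*(-6)) = -9*(26 - 108 - 24) = -9*(-106) = 954)
K(H) = 479 (K(H) = 2 + (½)*954 = 2 + 477 = 479)
√(-307174 + K((-1 + 14)*(-10))) = √(-307174 + 479) = √(-306695) = I*√306695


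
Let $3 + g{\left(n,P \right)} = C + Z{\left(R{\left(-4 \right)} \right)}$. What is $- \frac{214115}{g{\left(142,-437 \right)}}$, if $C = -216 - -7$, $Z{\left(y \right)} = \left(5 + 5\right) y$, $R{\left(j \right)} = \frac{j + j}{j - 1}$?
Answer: $\frac{214115}{196} \approx 1092.4$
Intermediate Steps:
$R{\left(j \right)} = \frac{2 j}{-1 + j}$
$Z{\left(y \right)} = 10 y$
$C = -209$ ($C = -216 + 7 = -209$)
$g{\left(n,P \right)} = -196$ ($g{\left(n,P \right)} = -3 - \left(209 - 10 \cdot 2 \left(-4\right) \frac{1}{-1 - 4}\right) = -3 - \left(209 - 10 \cdot 2 \left(-4\right) \frac{1}{-5}\right) = -3 - \left(209 - 10 \cdot 2 \left(-4\right) \left(- \frac{1}{5}\right)\right) = -3 + \left(-209 + 10 \cdot \frac{8}{5}\right) = -3 + \left(-209 + 16\right) = -3 - 193 = -196$)
$- \frac{214115}{g{\left(142,-437 \right)}} = - \frac{214115}{-196} = \left(-214115\right) \left(- \frac{1}{196}\right) = \frac{214115}{196}$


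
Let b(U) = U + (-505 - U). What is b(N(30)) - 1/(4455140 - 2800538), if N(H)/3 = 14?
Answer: -835574011/1654602 ≈ -505.00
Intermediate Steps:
N(H) = 42 (N(H) = 3*14 = 42)
b(U) = -505
b(N(30)) - 1/(4455140 - 2800538) = -505 - 1/(4455140 - 2800538) = -505 - 1/1654602 = -835574011/1654602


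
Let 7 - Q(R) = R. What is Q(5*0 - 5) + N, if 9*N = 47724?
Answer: 15944/3 ≈ 5314.7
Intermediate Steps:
N = 15908/3 (N = (1/9)*47724 = 15908/3 ≈ 5302.7)
Q(R) = 7 - R
Q(5*0 - 5) + N = (7 - (5*0 - 5)) + 15908/3 = (7 - (0 - 5)) + 15908/3 = (7 - 1*(-5)) + 15908/3 = (7 + 5) + 15908/3 = 12 + 15908/3 = 15944/3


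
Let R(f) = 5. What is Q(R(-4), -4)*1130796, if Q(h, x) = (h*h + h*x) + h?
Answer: 11307960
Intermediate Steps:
Q(h, x) = h + h² + h*x (Q(h, x) = (h² + h*x) + h = h + h² + h*x)
Q(R(-4), -4)*1130796 = (5*(1 + 5 - 4))*1130796 = (5*2)*1130796 = 10*1130796 = 11307960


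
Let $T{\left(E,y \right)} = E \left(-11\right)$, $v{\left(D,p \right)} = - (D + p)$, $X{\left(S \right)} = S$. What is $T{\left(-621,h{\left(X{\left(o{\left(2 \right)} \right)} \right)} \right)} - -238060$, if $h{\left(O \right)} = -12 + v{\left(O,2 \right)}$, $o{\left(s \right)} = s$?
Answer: $244891$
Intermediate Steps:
$v{\left(D,p \right)} = - D - p$
$h{\left(O \right)} = -14 - O$ ($h{\left(O \right)} = -12 - \left(2 + O\right) = -14 - O$)
$T{\left(E,y \right)} = - 11 E$
$T{\left(-621,h{\left(X{\left(o{\left(2 \right)} \right)} \right)} \right)} - -238060 = \left(-11\right) \left(-621\right) - -238060 = 6831 + 238060 = 244891$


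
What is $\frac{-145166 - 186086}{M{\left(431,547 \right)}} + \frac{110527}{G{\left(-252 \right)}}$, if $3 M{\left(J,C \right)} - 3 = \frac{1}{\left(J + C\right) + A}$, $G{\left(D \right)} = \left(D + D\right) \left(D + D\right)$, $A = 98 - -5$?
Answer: $- \frac{68219097349547}{206006976} \approx -3.3115 \cdot 10^{5}$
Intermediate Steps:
$A = 103$ ($A = 98 + 5 = 103$)
$G{\left(D \right)} = 4 D^{2}$ ($G{\left(D \right)} = 2 D 2 D = 4 D^{2}$)
$M{\left(J,C \right)} = 1 + \frac{1}{3 \left(103 + C + J\right)}$ ($M{\left(J,C \right)} = 1 + \frac{1}{3 \left(\left(J + C\right) + 103\right)} = 1 + \frac{1}{3 \left(\left(C + J\right) + 103\right)} = 1 + \frac{1}{3 \left(103 + C + J\right)}$)
$\frac{-145166 - 186086}{M{\left(431,547 \right)}} + \frac{110527}{G{\left(-252 \right)}} = \frac{-145166 - 186086}{\frac{1}{103 + 547 + 431} \left(\frac{310}{3} + 547 + 431\right)} + \frac{110527}{4 \left(-252\right)^{2}} = \frac{-145166 - 186086}{\frac{1}{1081} \cdot \frac{3244}{3}} + \frac{110527}{4 \cdot 63504} = - \frac{331252}{\frac{1}{1081} \cdot \frac{3244}{3}} + \frac{110527}{254016} = - \frac{331252}{\frac{3244}{3243}} + 110527 \cdot \frac{1}{254016} = \left(-331252\right) \frac{3243}{3244} + \frac{110527}{254016} = - \frac{268562559}{811} + \frac{110527}{254016} = - \frac{68219097349547}{206006976}$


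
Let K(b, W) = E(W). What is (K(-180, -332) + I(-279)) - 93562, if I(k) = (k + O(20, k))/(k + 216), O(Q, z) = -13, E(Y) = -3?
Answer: -5894303/63 ≈ -93560.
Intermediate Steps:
K(b, W) = -3
I(k) = (-13 + k)/(216 + k) (I(k) = (k - 13)/(k + 216) = (-13 + k)/(216 + k))
(K(-180, -332) + I(-279)) - 93562 = (-3 + (-13 - 279)/(216 - 279)) - 93562 = (-3 - 292/(-63)) - 93562 = (-3 - 1/63*(-292)) - 93562 = (-3 + 292/63) - 93562 = 103/63 - 93562 = -5894303/63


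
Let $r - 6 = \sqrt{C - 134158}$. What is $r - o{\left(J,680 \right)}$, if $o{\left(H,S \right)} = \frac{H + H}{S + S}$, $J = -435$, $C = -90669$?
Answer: $\frac{903}{136} + i \sqrt{224827} \approx 6.6397 + 474.16 i$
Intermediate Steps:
$r = 6 + i \sqrt{224827}$ ($r = 6 + \sqrt{-90669 - 134158} = 6 + \sqrt{-224827} = 6 + i \sqrt{224827} \approx 6.0 + 474.16 i$)
$o{\left(H,S \right)} = \frac{H}{S}$ ($o{\left(H,S \right)} = \frac{2 H}{2 S} = 2 H \frac{1}{2 S} = \frac{H}{S}$)
$r - o{\left(J,680 \right)} = \left(6 + i \sqrt{224827}\right) - - \frac{435}{680} = \left(6 + i \sqrt{224827}\right) - \left(-435\right) \frac{1}{680} = \left(6 + i \sqrt{224827}\right) - - \frac{87}{136} = \left(6 + i \sqrt{224827}\right) + \frac{87}{136} = \frac{903}{136} + i \sqrt{224827}$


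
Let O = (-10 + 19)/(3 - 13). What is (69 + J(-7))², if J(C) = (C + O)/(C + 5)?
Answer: 2128681/400 ≈ 5321.7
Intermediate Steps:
O = -9/10 (O = 9/(-10) = 9*(-⅒) = -9/10 ≈ -0.90000)
J(C) = (-9/10 + C)/(5 + C) (J(C) = (C - 9/10)/(C + 5) = (-9/10 + C)/(5 + C))
(69 + J(-7))² = (69 + (-9/10 - 7)/(5 - 7))² = (69 - 79/10/(-2))² = (69 - ½*(-79/10))² = (69 + 79/20)² = (1459/20)² = 2128681/400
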